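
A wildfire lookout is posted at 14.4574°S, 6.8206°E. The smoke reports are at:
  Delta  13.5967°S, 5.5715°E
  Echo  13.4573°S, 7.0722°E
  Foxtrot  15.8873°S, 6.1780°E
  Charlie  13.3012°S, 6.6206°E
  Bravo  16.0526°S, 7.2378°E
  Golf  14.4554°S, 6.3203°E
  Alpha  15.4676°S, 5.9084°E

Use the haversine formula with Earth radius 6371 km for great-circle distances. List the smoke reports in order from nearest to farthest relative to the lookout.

Golf, Echo, Charlie, Alpha, Delta, Foxtrot, Bravo

Computing each great-circle distance from 14.4574°S, 6.8206°E:
Golf 14.4554°S, 6.3203°E: 53.9 km
Echo 13.4573°S, 7.0722°E: 114.5 km
Charlie 13.3012°S, 6.6206°E: 130.4 km
Alpha 15.4676°S, 5.9084°E: 149.1 km
Delta 13.5967°S, 5.5715°E: 165.3 km
Foxtrot 15.8873°S, 6.1780°E: 173.3 km
Bravo 16.0526°S, 7.2378°E: 182.9 km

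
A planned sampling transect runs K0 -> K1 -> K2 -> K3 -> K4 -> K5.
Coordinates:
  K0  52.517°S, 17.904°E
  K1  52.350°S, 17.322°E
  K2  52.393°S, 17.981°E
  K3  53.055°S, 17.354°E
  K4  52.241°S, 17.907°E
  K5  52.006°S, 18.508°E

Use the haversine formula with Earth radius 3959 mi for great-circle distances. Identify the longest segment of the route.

Leg distances:
K0→K1: 27.1 mi
K1→K2: 28.0 mi
K2→K3: 52.7 mi
K3→K4: 60.8 mi
K4→K5: 30.2 mi
The longest leg is K3–K4 at 60.8 mi.

K3–K4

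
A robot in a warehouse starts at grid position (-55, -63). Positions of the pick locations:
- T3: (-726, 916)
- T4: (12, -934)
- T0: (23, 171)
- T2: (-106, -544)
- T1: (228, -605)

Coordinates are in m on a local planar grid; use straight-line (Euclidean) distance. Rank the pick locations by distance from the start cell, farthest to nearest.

Distances from the start cell:
T3 (-726, 916): 1186.9 m
T4 (12, -934): 873.6 m
T1 (228, -605): 611.4 m
T2 (-106, -544): 483.7 m
T0 (23, 171): 246.7 m

T3, T4, T1, T2, T0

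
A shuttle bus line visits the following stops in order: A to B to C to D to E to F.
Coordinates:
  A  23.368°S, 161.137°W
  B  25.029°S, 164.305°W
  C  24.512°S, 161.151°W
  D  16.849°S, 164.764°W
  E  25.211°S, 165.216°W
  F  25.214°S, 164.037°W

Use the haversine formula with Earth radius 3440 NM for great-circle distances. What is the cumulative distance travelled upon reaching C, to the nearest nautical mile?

Leg distances:
A→B: 200.1 NM  (cumulative 200.1 NM)
B→C: 174.7 NM  (cumulative 374.8 NM)
Cumulative distance at C ≈ 375 NM.

375 NM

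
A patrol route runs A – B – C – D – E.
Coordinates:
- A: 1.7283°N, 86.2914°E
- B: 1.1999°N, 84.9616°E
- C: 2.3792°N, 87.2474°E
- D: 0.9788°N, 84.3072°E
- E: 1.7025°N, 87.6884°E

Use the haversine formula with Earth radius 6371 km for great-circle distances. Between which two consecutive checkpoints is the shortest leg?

A–B

Leg distances:
A→B: 159.1 km
B→C: 285.9 km
C→D: 362.0 km
D→E: 384.4 km
The shortest leg is A–B at 159.1 km.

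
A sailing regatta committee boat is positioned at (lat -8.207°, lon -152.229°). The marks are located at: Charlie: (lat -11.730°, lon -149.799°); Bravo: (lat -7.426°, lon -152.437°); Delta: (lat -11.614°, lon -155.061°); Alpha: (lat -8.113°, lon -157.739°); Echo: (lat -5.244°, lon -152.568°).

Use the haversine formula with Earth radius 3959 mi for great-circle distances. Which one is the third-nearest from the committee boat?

Distances from the committee boat ((lat -8.207°, lon -152.229°)):
Bravo: 55.8 mi
Echo: 206.1 mi
Charlie: 294.3 mi
Delta: 304.2 mi
Alpha: 376.9 mi
The third-nearest is Charlie at 294.3 mi.

Charlie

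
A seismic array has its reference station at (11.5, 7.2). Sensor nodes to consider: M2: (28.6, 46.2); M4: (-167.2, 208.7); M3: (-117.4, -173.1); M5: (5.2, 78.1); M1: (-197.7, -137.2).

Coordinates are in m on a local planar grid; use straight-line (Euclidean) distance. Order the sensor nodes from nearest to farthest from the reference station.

Distances from the reference station:
M2 (28.6, 46.2): 42.6 m
M5 (5.2, 78.1): 71.2 m
M3 (-117.4, -173.1): 221.6 m
M1 (-197.7, -137.2): 254.2 m
M4 (-167.2, 208.7): 269.3 m

M2, M5, M3, M1, M4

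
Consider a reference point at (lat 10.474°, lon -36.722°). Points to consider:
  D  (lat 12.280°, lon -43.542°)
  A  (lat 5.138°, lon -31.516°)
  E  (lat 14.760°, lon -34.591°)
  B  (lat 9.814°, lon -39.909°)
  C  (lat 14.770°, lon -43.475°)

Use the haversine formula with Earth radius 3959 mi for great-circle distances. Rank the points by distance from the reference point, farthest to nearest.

Distances from the reference point:
C (lat 14.770°, lon -43.475°): 543.4 mi
A (lat 5.138°, lon -31.516°): 512.7 mi
D (lat 12.280°, lon -43.542°): 478.5 mi
E (lat 14.760°, lon -34.591°): 329.2 mi
B (lat 9.814°, lon -39.909°): 221.5 mi

C, A, D, E, B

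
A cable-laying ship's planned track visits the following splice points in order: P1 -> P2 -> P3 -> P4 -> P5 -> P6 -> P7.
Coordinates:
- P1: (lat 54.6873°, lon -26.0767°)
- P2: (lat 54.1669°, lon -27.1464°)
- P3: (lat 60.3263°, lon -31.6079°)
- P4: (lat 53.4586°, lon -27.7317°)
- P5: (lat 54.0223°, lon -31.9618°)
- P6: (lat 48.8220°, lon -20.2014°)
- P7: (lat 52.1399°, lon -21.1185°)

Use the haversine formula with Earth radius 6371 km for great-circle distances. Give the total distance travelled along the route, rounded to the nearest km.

Leg distances:
P1→P2: 90.2 km  (cumulative 90.2 km)
P2→P3: 735.2 km  (cumulative 825.4 km)
P3→P4: 798.8 km  (cumulative 1624.2 km)
P4→P5: 285.1 km  (cumulative 1909.3 km)
P5→P6: 997.6 km  (cumulative 2906.9 km)
P6→P7: 374.6 km  (cumulative 3281.5 km)
Total route length ≈ 3282 km.

3282 km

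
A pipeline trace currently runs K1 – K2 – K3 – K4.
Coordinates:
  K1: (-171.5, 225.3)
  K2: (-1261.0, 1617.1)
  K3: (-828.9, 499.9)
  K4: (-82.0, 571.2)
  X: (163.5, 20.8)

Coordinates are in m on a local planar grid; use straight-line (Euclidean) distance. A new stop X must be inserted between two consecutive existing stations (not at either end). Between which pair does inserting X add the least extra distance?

between K1 and K2

Added distance for inserting X between each consecutive pair:
K1–K2: 764.4 m
K2–K3: 2043.6 m
K3–K4: 954.4 m
Smallest added distance is 764.4 m, inserting between K1 and K2.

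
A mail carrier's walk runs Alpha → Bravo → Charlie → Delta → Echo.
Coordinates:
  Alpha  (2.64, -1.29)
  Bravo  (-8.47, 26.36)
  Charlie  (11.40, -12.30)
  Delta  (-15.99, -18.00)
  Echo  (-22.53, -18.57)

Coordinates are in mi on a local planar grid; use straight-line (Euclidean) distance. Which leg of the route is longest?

Bravo–Charlie

Leg distances:
Alpha→Bravo: 29.8 mi
Bravo→Charlie: 43.5 mi
Charlie→Delta: 28.0 mi
Delta→Echo: 6.6 mi
The longest leg is Bravo–Charlie at 43.5 mi.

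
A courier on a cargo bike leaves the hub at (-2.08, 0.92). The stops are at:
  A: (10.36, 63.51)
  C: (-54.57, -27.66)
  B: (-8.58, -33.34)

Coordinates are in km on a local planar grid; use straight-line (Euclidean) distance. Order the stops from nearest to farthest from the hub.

B, C, A

Distances from the hub:
B (-8.58, -33.34): 34.9 km
C (-54.57, -27.66): 59.8 km
A (10.36, 63.51): 63.8 km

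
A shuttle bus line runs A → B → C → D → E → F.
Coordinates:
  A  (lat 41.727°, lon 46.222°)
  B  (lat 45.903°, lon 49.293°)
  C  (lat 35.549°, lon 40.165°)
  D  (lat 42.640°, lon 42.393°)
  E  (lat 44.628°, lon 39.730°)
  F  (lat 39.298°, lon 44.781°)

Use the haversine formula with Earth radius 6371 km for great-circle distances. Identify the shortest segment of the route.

D–E

Leg distances:
A→B: 525.6 km
B→C: 1382.6 km
C→D: 811.5 km
D→E: 307.9 km
E→F: 724.7 km
The shortest leg is D–E at 307.9 km.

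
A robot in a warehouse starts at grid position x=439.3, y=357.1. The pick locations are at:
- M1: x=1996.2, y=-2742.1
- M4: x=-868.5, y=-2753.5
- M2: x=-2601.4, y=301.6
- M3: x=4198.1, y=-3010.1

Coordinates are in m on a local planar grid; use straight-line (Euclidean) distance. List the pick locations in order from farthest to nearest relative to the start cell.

Distances from the start cell:
M3 x=4198.1, y=-3010.1: 5046.4 m
M1 x=1996.2, y=-2742.1: 3468.3 m
M4 x=-868.5, y=-2753.5: 3374.3 m
M2 x=-2601.4, y=301.6: 3041.2 m

M3, M1, M4, M2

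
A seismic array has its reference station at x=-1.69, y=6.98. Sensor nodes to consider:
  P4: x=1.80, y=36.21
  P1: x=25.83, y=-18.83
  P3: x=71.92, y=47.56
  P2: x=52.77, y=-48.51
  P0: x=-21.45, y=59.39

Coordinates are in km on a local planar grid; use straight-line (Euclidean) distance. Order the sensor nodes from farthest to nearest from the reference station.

Distance from the reference station at x=-1.69, y=6.98 to each:
P3 x=71.92, y=47.56: 84.1 km
P2 x=52.77, y=-48.51: 77.7 km
P0 x=-21.45, y=59.39: 56.0 km
P1 x=25.83, y=-18.83: 37.7 km
P4 x=1.80, y=36.21: 29.4 km

P3, P2, P0, P1, P4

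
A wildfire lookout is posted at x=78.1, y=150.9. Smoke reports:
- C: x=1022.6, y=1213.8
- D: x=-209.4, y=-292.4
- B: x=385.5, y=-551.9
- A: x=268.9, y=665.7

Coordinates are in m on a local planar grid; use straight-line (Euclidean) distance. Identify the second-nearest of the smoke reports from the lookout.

Distances from the lookout (x=78.1, y=150.9):
D: 528.4 m
A: 549.0 m
B: 767.1 m
C: 1421.9 m
The second-nearest is A at 549.0 m.

A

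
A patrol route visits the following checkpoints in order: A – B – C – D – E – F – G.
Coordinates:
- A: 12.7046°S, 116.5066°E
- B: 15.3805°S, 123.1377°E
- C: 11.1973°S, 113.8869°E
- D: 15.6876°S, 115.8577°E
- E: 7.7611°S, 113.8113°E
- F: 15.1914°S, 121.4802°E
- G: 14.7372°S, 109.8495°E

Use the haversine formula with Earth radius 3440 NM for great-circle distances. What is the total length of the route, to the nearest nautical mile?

Leg distances:
A→B: 418.3 NM  (cumulative 418.3 NM)
B→C: 595.9 NM  (cumulative 1014.1 NM)
C→D: 293.1 NM  (cumulative 1307.3 NM)
D→E: 490.8 NM  (cumulative 1798.1 NM)
E→F: 634.3 NM  (cumulative 2432.4 NM)
F→G: 675.1 NM  (cumulative 3107.5 NM)
Total route length ≈ 3107 NM.

3107 NM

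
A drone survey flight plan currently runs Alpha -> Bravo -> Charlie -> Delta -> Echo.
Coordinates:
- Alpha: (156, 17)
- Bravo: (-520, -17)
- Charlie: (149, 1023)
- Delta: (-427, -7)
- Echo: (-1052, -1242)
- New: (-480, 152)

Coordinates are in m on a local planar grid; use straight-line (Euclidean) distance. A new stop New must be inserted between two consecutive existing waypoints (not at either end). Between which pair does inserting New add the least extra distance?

Added distance for inserting New between each consecutive pair:
Alpha–Bravo: 147.0 m
Bravo–Charlie: 11.5 m
Charlie–Delta: 61.9 m
Delta–Echo: 290.2 m
Smallest added distance is 11.5 m, inserting between Bravo and Charlie.

between Bravo and Charlie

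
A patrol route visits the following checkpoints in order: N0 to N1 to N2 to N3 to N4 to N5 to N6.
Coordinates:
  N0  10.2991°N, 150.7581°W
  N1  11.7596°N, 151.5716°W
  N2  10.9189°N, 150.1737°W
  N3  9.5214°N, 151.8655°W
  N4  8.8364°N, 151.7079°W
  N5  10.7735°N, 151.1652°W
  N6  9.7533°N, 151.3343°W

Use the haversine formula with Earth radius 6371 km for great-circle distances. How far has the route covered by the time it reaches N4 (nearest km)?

Leg distances:
N0→N1: 185.1 km  (cumulative 185.1 km)
N1→N2: 178.8 km  (cumulative 363.9 km)
N2→N3: 241.7 km  (cumulative 605.6 km)
N3→N4: 78.1 km  (cumulative 683.7 km)
Cumulative distance at N4 ≈ 684 km.

684 km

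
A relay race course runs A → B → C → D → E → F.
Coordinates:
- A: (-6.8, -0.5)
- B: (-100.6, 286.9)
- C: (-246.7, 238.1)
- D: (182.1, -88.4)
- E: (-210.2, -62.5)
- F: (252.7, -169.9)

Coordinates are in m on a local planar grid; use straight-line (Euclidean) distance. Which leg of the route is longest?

C–D

Leg distances:
A→B: 302.3 m
B→C: 154.0 m
C→D: 539.0 m
D→E: 393.2 m
E→F: 475.2 m
The longest leg is C–D at 539.0 m.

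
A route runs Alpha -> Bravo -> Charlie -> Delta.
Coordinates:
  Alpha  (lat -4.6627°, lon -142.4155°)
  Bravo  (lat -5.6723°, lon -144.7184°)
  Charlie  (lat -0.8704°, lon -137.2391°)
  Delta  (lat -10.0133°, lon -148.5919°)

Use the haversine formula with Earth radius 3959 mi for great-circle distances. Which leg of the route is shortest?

Leg distances:
Alpha→Bravo: 173.2 mi
Bravo→Charlie: 613.3 mi
Charlie→Delta: 1003.8 mi
The shortest leg is Alpha–Bravo at 173.2 mi.

Alpha–Bravo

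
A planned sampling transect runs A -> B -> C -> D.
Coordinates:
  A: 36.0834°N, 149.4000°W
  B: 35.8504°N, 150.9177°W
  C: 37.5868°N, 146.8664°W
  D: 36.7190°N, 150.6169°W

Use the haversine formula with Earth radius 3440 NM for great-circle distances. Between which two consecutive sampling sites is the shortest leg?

A–B

Leg distances:
A→B: 75.1 NM
B→C: 221.1 NM
C→D: 186.9 NM
The shortest leg is A–B at 75.1 NM.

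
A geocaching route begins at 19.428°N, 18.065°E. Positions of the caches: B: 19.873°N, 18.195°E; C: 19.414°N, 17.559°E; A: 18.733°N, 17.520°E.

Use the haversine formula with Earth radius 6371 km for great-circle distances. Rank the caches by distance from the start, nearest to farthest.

Distances from the start:
B 19.873°N, 18.195°E: 51.3 km
C 19.414°N, 17.559°E: 53.1 km
A 18.733°N, 17.520°E: 96.2 km

B, C, A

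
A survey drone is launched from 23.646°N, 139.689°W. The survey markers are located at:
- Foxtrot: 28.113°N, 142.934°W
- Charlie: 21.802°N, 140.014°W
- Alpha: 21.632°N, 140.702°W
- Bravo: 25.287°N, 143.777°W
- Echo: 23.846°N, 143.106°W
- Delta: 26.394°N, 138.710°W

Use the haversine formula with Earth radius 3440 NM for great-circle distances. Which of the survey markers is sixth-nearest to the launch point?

Foxtrot

Distances from the launch point (23.646°N, 139.689°W):
Charlie: 112.2 NM
Alpha: 133.3 NM
Delta: 173.4 NM
Echo: 188.2 NM
Bravo: 244.1 NM
Foxtrot: 320.4 NM
The sixth-nearest is Foxtrot at 320.4 NM.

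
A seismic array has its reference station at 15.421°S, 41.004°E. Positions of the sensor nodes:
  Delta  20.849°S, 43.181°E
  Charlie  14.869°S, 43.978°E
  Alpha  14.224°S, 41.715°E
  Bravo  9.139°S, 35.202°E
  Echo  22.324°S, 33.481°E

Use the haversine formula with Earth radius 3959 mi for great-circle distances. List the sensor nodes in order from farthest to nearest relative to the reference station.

Computing each great-circle distance from 15.421°S, 41.004°E:
Echo 22.324°S, 33.481°E: 684.9 mi
Bravo 9.139°S, 35.202°E: 584.5 mi
Delta 20.849°S, 43.181°E: 401.4 mi
Charlie 14.869°S, 43.978°E: 202.0 mi
Alpha 14.224°S, 41.715°E: 95.4 mi

Echo, Bravo, Delta, Charlie, Alpha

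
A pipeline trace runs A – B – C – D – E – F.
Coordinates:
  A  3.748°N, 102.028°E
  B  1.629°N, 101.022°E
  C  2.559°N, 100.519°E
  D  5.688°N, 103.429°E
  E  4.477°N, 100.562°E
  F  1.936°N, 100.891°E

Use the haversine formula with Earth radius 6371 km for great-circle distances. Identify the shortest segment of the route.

B–C

Leg distances:
A→B: 260.8 km
B→C: 117.5 km
C→D: 474.5 km
D→E: 344.9 km
E→F: 284.9 km
The shortest leg is B–C at 117.5 km.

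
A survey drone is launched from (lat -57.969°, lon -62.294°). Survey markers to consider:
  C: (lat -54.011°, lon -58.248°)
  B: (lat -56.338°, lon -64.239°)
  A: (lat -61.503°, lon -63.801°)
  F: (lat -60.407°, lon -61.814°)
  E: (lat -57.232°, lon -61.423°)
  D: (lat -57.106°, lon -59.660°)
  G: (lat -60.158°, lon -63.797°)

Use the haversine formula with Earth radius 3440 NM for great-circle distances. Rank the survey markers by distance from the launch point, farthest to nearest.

Distances from the launch point:
C (lat -54.011°, lon -58.248°): 273.6 NM
A (lat -61.503°, lon -63.801°): 217.0 NM
F (lat -60.407°, lon -61.814°): 147.1 NM
G (lat -60.158°, lon -63.797°): 139.4 NM
B (lat -56.338°, lon -64.239°): 116.6 NM
D (lat -57.106°, lon -59.660°): 99.4 NM
E (lat -57.232°, lon -61.423°): 52.4 NM

C, A, F, G, B, D, E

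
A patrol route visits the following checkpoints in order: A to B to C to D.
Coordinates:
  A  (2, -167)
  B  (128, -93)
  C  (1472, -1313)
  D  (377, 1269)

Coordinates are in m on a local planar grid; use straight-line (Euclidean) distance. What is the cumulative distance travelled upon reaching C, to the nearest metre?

Leg distances:
A→B: 146.1 m  (cumulative 146.1 m)
B→C: 1815.1 m  (cumulative 1961.3 m)
Cumulative distance at C ≈ 1961 m.

1961 m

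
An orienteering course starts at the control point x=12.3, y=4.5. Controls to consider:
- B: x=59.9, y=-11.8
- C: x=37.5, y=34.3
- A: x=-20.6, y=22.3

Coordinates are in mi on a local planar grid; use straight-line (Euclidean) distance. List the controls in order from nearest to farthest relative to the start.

A, C, B

Distance from the start at x=12.3, y=4.5 to each:
A x=-20.6, y=22.3: 37.4 mi
C x=37.5, y=34.3: 39.0 mi
B x=59.9, y=-11.8: 50.3 mi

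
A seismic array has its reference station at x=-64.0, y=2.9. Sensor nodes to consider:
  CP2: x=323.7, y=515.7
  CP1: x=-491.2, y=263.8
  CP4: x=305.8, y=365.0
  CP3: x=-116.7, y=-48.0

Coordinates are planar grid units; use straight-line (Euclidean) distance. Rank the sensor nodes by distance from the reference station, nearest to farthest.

Distances from the reference station:
CP3 x=-116.7, y=-48.0: 73.3
CP1 x=-491.2, y=263.8: 500.6
CP4 x=305.8, y=365.0: 517.6
CP2 x=323.7, y=515.7: 642.9

CP3, CP1, CP4, CP2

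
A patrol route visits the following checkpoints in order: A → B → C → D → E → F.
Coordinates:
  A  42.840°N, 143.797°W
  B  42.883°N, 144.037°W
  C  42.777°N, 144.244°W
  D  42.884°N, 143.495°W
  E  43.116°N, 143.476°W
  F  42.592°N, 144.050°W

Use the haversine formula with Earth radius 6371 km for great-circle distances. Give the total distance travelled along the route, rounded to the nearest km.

204 km

Leg distances:
A→B: 20.1 km  (cumulative 20.1 km)
B→C: 20.6 km  (cumulative 40.7 km)
C→D: 62.2 km  (cumulative 103.0 km)
D→E: 25.8 km  (cumulative 128.8 km)
E→F: 74.7 km  (cumulative 203.5 km)
Total route length ≈ 204 km.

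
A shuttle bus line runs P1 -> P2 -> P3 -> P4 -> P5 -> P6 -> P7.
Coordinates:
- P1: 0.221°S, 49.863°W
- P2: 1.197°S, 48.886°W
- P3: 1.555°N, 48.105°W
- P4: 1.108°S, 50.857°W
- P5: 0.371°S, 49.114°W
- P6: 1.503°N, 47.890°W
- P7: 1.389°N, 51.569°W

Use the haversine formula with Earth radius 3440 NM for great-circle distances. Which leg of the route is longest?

Leg distances:
P1→P2: 82.9 NM
P2→P3: 171.8 NM
P3→P4: 229.9 NM
P4→P5: 113.6 NM
P5→P6: 134.4 NM
P6→P7: 220.9 NM
The longest leg is P3–P4 at 229.9 NM.

P3–P4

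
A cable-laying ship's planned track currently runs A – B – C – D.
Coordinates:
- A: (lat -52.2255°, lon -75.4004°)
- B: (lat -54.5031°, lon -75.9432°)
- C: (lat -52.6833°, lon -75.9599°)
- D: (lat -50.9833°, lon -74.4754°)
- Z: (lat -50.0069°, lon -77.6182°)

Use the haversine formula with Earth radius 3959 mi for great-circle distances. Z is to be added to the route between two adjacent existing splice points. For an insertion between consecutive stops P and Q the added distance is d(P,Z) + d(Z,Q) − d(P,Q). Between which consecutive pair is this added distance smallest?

between C and D

Added distance for inserting Z between each consecutive pair:
A–B: 340.6 mi
B–C: 391.2 mi
C–D: 218.5 mi
Smallest added distance is 218.5 mi, inserting between C and D.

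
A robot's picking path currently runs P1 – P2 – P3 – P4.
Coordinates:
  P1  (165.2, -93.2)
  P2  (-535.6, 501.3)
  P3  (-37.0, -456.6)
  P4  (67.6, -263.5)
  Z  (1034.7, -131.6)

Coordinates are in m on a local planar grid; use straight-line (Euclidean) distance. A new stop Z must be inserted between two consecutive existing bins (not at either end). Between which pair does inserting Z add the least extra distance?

between P1 and P2

Added distance for inserting Z between each consecutive pair:
P1–P2: 1644.4 m
P2–P3: 1733.0 m
P3–P4: 1876.3 m
Smallest added distance is 1644.4 m, inserting between P1 and P2.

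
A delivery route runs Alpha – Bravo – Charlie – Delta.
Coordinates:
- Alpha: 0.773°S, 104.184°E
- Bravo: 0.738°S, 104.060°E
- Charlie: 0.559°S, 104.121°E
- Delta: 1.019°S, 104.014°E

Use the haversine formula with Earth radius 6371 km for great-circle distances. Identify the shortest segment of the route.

Alpha–Bravo

Leg distances:
Alpha→Bravo: 14.3 km
Bravo→Charlie: 21.0 km
Charlie→Delta: 52.5 km
The shortest leg is Alpha–Bravo at 14.3 km.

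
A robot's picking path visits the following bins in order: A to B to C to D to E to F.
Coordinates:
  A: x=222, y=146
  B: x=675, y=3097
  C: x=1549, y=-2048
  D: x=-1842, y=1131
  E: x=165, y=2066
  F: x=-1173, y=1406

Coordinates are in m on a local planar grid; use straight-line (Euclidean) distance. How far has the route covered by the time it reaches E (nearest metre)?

Leg distances:
A→B: 2985.6 m  (cumulative 2985.6 m)
B→C: 5218.7 m  (cumulative 8204.3 m)
C→D: 4648.1 m  (cumulative 12852.4 m)
D→E: 2214.1 m  (cumulative 15066.5 m)
Cumulative distance at E ≈ 15066 m.

15066 m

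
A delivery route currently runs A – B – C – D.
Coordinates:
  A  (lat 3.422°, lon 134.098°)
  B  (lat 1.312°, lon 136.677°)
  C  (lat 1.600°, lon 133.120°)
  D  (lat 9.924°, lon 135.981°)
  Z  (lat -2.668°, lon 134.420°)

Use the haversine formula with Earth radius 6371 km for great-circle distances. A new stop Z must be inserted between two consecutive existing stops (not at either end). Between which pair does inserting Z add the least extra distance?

between B and C

Added distance for inserting Z between each consecutive pair:
A–B: 816.5 km
B–C: 608.1 km
C–D: 928.8 km
Smallest added distance is 608.1 km, inserting between B and C.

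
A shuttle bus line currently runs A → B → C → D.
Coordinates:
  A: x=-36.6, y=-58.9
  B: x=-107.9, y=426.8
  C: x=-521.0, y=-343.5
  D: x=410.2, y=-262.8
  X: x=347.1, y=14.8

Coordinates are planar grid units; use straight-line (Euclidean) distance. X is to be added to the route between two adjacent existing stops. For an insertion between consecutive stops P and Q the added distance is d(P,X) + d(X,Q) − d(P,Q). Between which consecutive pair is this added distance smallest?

between C and D

Added distance for inserting X between each consecutive pair:
A–B: 513.6
B–C: 678.9
C–D: 289.1
Smallest added distance is 289.1, inserting between C and D.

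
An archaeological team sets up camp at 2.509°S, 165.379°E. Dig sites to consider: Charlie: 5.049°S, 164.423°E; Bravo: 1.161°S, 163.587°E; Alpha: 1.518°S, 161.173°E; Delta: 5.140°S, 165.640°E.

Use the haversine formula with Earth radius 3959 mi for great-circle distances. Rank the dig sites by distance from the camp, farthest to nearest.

Computing each great-circle distance from 2.509°S, 165.379°E:
Alpha 1.518°S, 161.173°E: 298.4 mi
Charlie 5.049°S, 164.423°E: 187.5 mi
Delta 5.140°S, 165.640°E: 182.7 mi
Bravo 1.161°S, 163.587°E: 154.9 mi

Alpha, Charlie, Delta, Bravo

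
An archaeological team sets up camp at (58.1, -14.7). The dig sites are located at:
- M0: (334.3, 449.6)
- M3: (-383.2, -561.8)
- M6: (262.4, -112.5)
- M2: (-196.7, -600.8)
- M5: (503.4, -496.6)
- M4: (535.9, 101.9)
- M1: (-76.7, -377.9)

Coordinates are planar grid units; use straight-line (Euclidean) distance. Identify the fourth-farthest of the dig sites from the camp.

M0

Distances from the camp ((58.1, -14.7)):
M3: 702.9
M5: 656.1
M2: 639.1
M0: 540.2
M4: 491.8
M1: 387.4
M6: 226.5
The fourth-farthest is M0 at 540.2.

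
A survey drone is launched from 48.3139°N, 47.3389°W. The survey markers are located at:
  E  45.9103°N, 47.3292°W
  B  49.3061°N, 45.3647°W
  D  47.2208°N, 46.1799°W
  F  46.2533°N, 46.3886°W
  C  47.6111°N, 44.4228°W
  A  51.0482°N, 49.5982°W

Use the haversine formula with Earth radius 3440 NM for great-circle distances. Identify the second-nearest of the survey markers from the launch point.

B

Distances from the launch point (48.3139°N, 47.3389°W):
D: 80.6 NM
B: 98.2 NM
C: 124.6 NM
F: 129.6 NM
E: 144.3 NM
A: 186.1 NM
The second-nearest is B at 98.2 NM.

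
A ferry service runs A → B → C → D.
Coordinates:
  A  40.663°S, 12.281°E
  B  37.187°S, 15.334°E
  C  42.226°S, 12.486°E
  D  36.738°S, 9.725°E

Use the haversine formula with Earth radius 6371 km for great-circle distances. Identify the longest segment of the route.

C–D

Leg distances:
A→B: 468.1 km
B→C: 610.9 km
C→D: 654.5 km
The longest leg is C–D at 654.5 km.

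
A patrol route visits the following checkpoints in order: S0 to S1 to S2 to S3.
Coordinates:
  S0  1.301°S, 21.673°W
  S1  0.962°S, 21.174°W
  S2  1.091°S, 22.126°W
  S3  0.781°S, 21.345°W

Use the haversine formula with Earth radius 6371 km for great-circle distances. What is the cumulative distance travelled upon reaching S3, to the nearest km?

267 km

Leg distances:
S0→S1: 67.1 km  (cumulative 67.1 km)
S1→S2: 106.8 km  (cumulative 173.9 km)
S2→S3: 93.4 km  (cumulative 267.3 km)
Cumulative distance at S3 ≈ 267 km.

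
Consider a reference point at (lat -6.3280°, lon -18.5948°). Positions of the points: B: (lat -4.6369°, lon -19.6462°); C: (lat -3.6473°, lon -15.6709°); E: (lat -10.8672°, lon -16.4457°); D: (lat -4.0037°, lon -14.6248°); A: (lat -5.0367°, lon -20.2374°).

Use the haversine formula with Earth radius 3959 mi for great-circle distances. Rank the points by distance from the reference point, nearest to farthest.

Distances from the reference point:
B (lat -4.6369°, lon -19.6462°): 137.4 mi
A (lat -5.0367°, lon -20.2374°): 143.9 mi
C (lat -3.6473°, lon -15.6709°): 273.5 mi
D (lat -4.0037°, lon -14.6248°): 316.9 mi
E (lat -10.8672°, lon -16.4457°): 346.3 mi

B, A, C, D, E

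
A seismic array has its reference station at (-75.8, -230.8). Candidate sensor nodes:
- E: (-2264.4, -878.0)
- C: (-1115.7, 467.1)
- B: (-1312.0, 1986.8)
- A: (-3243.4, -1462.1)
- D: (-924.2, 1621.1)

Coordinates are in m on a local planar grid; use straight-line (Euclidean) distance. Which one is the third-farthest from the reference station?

E

Distance to each, sorted:
A: 3398.5 m
B: 2538.9 m
E: 2282.3 m
D: 2037.0 m
C: 1252.4 m
The third-farthest is E at 2282.3 m.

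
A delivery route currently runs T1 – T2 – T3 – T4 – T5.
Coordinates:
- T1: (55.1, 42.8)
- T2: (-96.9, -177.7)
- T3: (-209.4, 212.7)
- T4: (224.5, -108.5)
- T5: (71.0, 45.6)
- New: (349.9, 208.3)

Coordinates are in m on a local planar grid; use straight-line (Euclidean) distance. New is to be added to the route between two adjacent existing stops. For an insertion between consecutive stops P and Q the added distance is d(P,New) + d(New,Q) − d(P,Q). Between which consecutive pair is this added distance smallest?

Added distance for inserting New between each consecutive pair:
T1–T2: 660.7 m
T2–T3: 743.5 m
T3–T4: 360.2 m
T4–T5: 446.1 m
Smallest added distance is 360.2 m, inserting between T3 and T4.

between T3 and T4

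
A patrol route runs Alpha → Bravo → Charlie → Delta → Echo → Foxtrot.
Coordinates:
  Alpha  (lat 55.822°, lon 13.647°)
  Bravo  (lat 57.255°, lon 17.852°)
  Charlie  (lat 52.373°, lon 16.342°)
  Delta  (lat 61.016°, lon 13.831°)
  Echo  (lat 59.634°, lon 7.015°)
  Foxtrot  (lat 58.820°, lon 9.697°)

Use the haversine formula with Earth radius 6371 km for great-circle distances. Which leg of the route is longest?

Charlie–Delta

Leg distances:
Alpha→Bravo: 303.0 km
Bravo→Charlie: 551.4 km
Charlie→Delta: 973.0 km
Delta→Echo: 405.2 km
Echo→Foxtrot: 177.4 km
The longest leg is Charlie–Delta at 973.0 km.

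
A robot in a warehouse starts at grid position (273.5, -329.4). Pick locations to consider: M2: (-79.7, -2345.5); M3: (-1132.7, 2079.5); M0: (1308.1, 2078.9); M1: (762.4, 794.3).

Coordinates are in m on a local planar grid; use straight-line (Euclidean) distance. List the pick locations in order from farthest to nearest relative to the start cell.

Distances from the start cell:
M3 (-1132.7, 2079.5): 2789.3 m
M0 (1308.1, 2078.9): 2621.1 m
M2 (-79.7, -2345.5): 2046.8 m
M1 (762.4, 794.3): 1225.4 m

M3, M0, M2, M1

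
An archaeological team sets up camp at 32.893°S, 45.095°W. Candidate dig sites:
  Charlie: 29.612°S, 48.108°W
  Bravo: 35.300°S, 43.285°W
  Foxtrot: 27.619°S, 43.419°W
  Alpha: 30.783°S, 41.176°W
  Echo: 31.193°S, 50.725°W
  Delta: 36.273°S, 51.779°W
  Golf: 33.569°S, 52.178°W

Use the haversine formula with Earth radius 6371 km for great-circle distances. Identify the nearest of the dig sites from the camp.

Bravo

Distances from the camp (32.893°S, 45.095°W):
Bravo: 315.3 km
Alpha: 438.2 km
Charlie: 463.8 km
Echo: 563.2 km
Foxtrot: 608.1 km
Golf: 662.9 km
Delta: 717.8 km
The nearest is Bravo at 315.3 km.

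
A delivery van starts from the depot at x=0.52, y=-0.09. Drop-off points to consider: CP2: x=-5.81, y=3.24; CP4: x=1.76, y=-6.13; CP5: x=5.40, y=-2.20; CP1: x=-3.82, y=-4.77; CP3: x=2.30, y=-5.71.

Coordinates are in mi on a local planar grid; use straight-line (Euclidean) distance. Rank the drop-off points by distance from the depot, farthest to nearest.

Distance from the depot at x=0.52, y=-0.09 to each:
CP2 x=-5.81, y=3.24: 7.2 mi
CP1 x=-3.82, y=-4.77: 6.4 mi
CP4 x=1.76, y=-6.13: 6.2 mi
CP3 x=2.30, y=-5.71: 5.9 mi
CP5 x=5.40, y=-2.20: 5.3 mi

CP2, CP1, CP4, CP3, CP5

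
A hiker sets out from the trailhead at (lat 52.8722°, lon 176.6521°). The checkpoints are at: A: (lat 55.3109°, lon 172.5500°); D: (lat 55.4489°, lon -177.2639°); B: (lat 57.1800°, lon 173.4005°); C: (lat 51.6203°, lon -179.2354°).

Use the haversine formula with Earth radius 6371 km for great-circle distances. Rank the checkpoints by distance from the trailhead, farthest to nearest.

B, D, A, C

Distance from the trailhead at (lat 52.8722°, lon 176.6521°) to each:
B (lat 57.1800°, lon 173.4005°): 521.8 km
D (lat 55.4489°, lon -177.2639°): 488.6 km
A (lat 55.3109°, lon 172.5500°): 380.8 km
C (lat 51.6203°, lon -179.2354°): 312.6 km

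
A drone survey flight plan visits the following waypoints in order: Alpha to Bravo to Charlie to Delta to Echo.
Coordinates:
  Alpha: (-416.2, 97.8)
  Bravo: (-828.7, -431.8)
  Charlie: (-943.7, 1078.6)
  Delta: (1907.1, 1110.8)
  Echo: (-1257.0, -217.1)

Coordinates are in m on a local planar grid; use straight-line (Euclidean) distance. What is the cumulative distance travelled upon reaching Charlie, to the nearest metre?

2186 m

Leg distances:
Alpha→Bravo: 671.3 m  (cumulative 671.3 m)
Bravo→Charlie: 1514.8 m  (cumulative 2186.1 m)
Cumulative distance at Charlie ≈ 2186 m.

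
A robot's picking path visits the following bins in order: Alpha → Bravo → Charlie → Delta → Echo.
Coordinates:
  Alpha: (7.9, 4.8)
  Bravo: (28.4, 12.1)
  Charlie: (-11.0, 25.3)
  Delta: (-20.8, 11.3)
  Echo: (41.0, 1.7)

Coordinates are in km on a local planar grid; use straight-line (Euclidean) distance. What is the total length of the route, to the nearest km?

143 km

Leg distances:
Alpha→Bravo: 21.8 km  (cumulative 21.8 km)
Bravo→Charlie: 41.6 km  (cumulative 63.3 km)
Charlie→Delta: 17.1 km  (cumulative 80.4 km)
Delta→Echo: 62.5 km  (cumulative 142.9 km)
Total route length ≈ 143 km.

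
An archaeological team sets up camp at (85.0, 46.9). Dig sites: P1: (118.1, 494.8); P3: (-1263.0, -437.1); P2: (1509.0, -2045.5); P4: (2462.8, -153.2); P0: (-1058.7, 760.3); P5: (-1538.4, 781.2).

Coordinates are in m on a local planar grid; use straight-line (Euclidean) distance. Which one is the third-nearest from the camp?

Distances from the camp ((85.0, 46.9)):
P1: 449.1 m
P0: 1348.0 m
P3: 1432.3 m
P5: 1781.7 m
P4: 2386.2 m
P2: 2531.0 m
The third-nearest is P3 at 1432.3 m.

P3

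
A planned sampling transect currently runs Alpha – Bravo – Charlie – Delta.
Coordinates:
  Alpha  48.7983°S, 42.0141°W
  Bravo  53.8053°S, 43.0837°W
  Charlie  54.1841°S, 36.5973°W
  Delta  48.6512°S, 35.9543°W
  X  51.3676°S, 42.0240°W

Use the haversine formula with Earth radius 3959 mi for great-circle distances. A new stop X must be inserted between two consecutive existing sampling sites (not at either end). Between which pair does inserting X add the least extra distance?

between Alpha and Bravo

Added distance for inserting X between each consecutive pair:
Alpha–Bravo: 2.7 mi
Bravo–Charlie: 208.3 mi
Charlie–Delta: 243.7 mi
Smallest added distance is 2.7 mi, inserting between Alpha and Bravo.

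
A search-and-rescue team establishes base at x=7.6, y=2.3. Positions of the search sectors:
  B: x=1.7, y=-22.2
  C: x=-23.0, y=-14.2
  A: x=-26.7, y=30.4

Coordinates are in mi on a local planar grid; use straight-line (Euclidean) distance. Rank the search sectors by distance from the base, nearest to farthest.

B, C, A

Distances from the base:
B x=1.7, y=-22.2: 25.2 mi
C x=-23.0, y=-14.2: 34.8 mi
A x=-26.7, y=30.4: 44.3 mi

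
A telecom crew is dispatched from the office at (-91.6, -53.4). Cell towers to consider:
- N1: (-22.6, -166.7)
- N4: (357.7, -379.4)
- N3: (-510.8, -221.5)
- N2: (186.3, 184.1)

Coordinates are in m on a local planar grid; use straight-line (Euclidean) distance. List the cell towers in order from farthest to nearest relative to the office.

N4, N3, N2, N1

Distance from the office at (-91.6, -53.4) to each:
N4 (357.7, -379.4): 555.1 m
N3 (-510.8, -221.5): 451.6 m
N2 (186.3, 184.1): 365.6 m
N1 (-22.6, -166.7): 132.7 m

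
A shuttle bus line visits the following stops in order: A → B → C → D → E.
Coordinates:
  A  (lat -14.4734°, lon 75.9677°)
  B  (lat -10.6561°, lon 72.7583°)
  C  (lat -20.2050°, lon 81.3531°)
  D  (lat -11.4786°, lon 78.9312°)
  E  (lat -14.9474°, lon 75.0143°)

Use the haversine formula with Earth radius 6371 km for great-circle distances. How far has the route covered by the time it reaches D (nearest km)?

Leg distances:
A→B: 549.0 km  (cumulative 549.0 km)
B→C: 1404.8 km  (cumulative 1953.9 km)
C→D: 1004.2 km  (cumulative 2958.1 km)
Cumulative distance at D ≈ 2958 km.

2958 km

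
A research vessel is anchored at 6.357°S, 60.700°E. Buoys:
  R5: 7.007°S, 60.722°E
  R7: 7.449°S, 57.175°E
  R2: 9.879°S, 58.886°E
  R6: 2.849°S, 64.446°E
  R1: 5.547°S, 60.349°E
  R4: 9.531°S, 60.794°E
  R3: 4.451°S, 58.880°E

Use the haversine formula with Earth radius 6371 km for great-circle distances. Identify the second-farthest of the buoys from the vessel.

R2

Distance to each, sorted:
R6: 569.6 km
R2: 439.6 km
R7: 407.6 km
R4: 353.1 km
R3: 292.4 km
R1: 98.1 km
R5: 72.3 km
The second-farthest is R2 at 439.6 km.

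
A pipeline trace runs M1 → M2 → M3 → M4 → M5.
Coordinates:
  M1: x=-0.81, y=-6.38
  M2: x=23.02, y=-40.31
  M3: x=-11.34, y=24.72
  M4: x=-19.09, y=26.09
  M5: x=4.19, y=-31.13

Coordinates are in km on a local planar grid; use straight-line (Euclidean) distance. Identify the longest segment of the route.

Leg distances:
M1→M2: 41.5 km
M2→M3: 73.5 km
M3→M4: 7.9 km
M4→M5: 61.8 km
The longest leg is M2–M3 at 73.5 km.

M2–M3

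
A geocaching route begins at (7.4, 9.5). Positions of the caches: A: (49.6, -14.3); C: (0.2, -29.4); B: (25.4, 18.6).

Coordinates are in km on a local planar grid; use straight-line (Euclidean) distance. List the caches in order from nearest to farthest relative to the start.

B, C, A

Distances from the start:
B (25.4, 18.6): 20.2 km
C (0.2, -29.4): 39.6 km
A (49.6, -14.3): 48.4 km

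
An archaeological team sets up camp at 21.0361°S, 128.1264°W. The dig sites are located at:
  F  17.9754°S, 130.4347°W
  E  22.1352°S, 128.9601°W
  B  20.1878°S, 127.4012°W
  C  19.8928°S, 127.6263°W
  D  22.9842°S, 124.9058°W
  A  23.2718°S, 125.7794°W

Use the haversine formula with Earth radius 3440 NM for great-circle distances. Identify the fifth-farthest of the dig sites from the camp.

Distance to each, sorted:
F: 225.5 NM
D: 214.0 NM
A: 187.2 NM
E: 80.8 NM
C: 74.2 NM
B: 65.2 NM
The fifth-farthest is C at 74.2 NM.

C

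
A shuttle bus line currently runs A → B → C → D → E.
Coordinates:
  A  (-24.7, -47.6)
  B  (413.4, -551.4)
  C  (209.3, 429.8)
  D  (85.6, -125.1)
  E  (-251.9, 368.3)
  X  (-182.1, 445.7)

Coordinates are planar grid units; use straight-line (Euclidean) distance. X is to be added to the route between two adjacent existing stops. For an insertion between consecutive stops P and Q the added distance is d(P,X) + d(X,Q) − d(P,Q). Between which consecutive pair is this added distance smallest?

between D and E

Added distance for inserting X between each consecutive pair:
A–B: 1011.6
B–C: 550.9
C–D: 453.7
D–E: 136.9
Smallest added distance is 136.9, inserting between D and E.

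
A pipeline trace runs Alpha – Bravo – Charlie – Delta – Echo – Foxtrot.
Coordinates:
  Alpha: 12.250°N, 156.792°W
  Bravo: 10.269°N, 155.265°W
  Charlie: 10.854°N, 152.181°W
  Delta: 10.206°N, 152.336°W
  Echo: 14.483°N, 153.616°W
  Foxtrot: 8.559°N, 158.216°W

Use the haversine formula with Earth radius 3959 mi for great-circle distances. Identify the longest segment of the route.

Echo–Foxtrot

Leg distances:
Alpha→Bravo: 171.6 mi
Bravo→Charlie: 213.3 mi
Charlie→Delta: 46.0 mi
Delta→Echo: 307.9 mi
Echo→Foxtrot: 514.2 mi
The longest leg is Echo–Foxtrot at 514.2 mi.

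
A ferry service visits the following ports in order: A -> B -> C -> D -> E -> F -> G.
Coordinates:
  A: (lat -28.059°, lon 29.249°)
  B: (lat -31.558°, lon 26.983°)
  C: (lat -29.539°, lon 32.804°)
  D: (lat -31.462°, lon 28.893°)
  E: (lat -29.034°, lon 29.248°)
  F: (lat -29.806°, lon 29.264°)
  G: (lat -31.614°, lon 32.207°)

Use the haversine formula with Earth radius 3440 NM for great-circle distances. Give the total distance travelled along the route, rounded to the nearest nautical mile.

Leg distances:
A→B: 241.0 NM  (cumulative 241.0 NM)
B→C: 324.4 NM  (cumulative 565.4 NM)
C→D: 232.9 NM  (cumulative 798.3 NM)
D→E: 146.9 NM  (cumulative 945.2 NM)
E→F: 46.4 NM  (cumulative 991.6 NM)
F→G: 186.7 NM  (cumulative 1178.3 NM)
Total route length ≈ 1178 NM.

1178 NM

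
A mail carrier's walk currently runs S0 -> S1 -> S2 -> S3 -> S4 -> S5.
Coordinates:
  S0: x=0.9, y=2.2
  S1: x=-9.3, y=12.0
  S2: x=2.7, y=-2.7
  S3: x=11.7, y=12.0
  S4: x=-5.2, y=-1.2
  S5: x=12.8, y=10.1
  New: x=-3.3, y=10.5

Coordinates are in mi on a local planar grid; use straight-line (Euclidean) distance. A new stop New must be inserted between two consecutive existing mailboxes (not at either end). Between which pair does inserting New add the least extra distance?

between S0 and S1

Added distance for inserting New between each consecutive pair:
S0–S1: 1.3 mi
S1–S2: 1.7 mi
S2–S3: 12.3 mi
S3–S4: 5.5 mi
S4–S5: 6.7 mi
Smallest added distance is 1.3 mi, inserting between S0 and S1.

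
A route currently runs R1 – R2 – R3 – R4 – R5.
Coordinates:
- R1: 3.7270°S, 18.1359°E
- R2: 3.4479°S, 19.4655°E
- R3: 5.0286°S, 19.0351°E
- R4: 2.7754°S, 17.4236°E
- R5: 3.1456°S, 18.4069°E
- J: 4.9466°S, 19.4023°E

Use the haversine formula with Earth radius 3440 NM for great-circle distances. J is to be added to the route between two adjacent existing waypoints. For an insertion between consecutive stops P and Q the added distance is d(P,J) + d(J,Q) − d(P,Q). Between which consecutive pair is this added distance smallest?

between R2 and R3

Added distance for inserting J between each consecutive pair:
R1–R2: 114.0 NM
R2–R3: 14.2 NM
R3–R4: 32.5 NM
R4–R5: 236.6 NM
Smallest added distance is 14.2 NM, inserting between R2 and R3.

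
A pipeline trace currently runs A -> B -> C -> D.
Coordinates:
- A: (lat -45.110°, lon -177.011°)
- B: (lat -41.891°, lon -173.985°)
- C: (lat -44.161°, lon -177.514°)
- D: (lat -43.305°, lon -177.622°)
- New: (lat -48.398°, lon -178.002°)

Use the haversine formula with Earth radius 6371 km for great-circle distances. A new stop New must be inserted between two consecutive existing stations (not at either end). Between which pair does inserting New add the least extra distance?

between A and B

Added distance for inserting New between each consecutive pair:
A–B: 729.0 km
B–C: 879.5 km
C–D: 944.1 km
Smallest added distance is 729.0 km, inserting between A and B.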